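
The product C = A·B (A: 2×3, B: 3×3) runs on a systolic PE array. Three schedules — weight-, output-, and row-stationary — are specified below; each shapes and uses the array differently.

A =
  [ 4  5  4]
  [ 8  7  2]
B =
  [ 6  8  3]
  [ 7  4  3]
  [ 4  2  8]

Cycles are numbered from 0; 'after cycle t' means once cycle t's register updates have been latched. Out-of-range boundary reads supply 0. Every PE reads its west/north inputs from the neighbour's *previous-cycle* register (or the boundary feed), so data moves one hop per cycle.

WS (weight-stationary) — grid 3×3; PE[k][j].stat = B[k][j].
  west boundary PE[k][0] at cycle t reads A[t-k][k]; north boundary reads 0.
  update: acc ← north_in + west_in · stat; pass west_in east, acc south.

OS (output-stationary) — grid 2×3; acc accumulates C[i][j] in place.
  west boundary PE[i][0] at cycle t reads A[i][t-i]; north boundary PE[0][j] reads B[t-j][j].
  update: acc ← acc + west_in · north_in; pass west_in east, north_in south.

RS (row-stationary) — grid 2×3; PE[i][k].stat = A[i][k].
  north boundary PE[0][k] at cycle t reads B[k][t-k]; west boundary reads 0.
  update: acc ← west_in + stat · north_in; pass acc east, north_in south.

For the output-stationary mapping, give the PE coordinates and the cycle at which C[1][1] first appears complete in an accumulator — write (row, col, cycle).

(row, col, cycle) = (1, 1, 4)

OS: C[1][1] accumulates in PE[1][1]:
  @0  [1,1]  acc 0  |  →0  ↓0
  @1  [1,1]  acc 0  |  →0  ↓0
  @2  [1,1]  acc 64  |  →8  ↓8
  @3  [1,1]  acc 92  |  →7  ↓4
  @4  [1,1]  acc 96  |  →2  ↓2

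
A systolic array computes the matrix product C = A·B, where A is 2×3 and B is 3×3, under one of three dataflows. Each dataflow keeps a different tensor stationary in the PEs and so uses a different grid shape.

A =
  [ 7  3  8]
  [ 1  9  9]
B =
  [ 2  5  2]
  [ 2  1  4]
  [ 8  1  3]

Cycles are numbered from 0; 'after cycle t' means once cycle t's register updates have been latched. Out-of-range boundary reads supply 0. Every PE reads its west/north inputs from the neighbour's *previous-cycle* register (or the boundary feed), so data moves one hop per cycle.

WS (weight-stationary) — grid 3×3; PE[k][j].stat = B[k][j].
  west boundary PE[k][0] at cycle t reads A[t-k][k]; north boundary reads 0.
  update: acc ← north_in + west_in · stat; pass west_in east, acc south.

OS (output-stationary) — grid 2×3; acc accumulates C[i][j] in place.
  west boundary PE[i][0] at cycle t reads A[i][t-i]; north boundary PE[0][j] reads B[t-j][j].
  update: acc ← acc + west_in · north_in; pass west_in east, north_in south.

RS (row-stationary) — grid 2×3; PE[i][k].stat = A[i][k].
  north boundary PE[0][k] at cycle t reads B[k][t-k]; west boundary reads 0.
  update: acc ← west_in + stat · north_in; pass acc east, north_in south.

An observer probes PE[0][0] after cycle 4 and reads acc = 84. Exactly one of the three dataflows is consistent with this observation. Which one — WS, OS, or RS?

WS (3×3 grid), PE[0][0]:
  0: (0,0).acc=14  regs=<7,14>
  1: (0,0).acc=2  regs=<1,2>
  2: (0,0).acc=0  regs=<0,0>
  3: (0,0).acc=0  regs=<0,0>
  4: (0,0).acc=0  regs=<0,0>
OS (2×3 grid), PE[0][0]:
  0: (0,0).acc=14  regs=<7,2>
  1: (0,0).acc=20  regs=<3,2>
  2: (0,0).acc=84  regs=<8,8>
  3: (0,0).acc=84  regs=<0,0>
  4: (0,0).acc=84  regs=<0,0>
RS (2×3 grid), PE[0][0]:
  0: (0,0).acc=14  regs=<14,2>
  1: (0,0).acc=35  regs=<35,5>
  2: (0,0).acc=14  regs=<14,2>
  3: (0,0).acc=0  regs=<0,0>
  4: (0,0).acc=0  regs=<0,0>

dataflow = OS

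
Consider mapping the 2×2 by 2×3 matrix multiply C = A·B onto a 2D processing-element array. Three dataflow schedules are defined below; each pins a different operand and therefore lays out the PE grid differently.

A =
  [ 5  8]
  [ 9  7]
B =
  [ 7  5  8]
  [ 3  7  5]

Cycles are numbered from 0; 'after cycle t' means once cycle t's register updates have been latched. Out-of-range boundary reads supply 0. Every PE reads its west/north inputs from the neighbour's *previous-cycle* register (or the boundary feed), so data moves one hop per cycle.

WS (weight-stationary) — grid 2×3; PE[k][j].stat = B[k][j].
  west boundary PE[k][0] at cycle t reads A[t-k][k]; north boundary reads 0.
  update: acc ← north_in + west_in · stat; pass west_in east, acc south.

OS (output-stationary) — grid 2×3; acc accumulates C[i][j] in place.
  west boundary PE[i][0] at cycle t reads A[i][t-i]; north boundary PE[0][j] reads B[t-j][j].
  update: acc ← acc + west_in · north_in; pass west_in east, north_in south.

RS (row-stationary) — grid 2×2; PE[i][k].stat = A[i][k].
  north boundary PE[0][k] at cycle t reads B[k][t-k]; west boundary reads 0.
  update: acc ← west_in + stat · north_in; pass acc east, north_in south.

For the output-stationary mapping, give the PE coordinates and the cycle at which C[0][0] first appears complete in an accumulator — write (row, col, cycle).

(row, col, cycle) = (0, 0, 1)

Under OS, C[0][0] lands at PE[0][0]:
  t=0 PE[0][0]: acc=35 h=5 v=7
  t=1 PE[0][0]: acc=59 h=8 v=3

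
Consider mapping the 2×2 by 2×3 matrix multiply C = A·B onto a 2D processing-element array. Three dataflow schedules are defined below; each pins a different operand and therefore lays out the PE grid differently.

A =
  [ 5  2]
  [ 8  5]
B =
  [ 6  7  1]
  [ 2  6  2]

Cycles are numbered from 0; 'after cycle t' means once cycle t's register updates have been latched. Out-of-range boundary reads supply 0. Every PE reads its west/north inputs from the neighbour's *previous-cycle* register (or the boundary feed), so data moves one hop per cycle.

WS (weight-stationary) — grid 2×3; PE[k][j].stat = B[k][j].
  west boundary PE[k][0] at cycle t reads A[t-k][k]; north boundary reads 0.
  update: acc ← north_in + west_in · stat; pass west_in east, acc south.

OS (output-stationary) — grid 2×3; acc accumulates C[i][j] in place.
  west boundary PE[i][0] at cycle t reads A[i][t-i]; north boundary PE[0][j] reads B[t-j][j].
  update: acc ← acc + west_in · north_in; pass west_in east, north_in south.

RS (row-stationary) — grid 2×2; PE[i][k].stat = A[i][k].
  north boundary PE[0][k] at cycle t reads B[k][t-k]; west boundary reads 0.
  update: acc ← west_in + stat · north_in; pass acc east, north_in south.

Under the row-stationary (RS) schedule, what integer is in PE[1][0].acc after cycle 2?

PE[1][0].acc = 56

Tracing RS — 2×2 array, target PE[1][0]:
  0: (0,0).acc=30  regs=<30,6>
  0: (1,0).acc=0  regs=<0,0>
  1: (0,0).acc=35  regs=<35,7>
  1: (1,0).acc=48  regs=<48,6>
  2: (0,0).acc=5  regs=<5,1>
  2: (1,0).acc=56  regs=<56,7>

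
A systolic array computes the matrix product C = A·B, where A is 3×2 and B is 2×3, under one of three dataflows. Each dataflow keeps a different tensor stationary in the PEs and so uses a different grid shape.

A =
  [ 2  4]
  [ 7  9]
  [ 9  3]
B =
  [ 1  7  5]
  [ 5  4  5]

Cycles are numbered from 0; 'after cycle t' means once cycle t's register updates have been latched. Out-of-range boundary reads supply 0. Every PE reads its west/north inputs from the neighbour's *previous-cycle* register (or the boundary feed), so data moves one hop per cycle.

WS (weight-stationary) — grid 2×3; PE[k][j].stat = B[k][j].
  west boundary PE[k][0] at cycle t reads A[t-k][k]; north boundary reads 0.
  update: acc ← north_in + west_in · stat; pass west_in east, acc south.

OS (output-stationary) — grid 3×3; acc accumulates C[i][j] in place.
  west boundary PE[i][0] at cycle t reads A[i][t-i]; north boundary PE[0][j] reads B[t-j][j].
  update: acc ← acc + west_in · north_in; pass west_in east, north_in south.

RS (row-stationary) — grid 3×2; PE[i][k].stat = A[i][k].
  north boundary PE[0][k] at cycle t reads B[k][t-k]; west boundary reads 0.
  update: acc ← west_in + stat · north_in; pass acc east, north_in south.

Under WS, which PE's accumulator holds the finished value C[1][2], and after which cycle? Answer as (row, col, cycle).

(row, col, cycle) = (1, 2, 4)

Under WS, C[1][2] lands at PE[1][2]:
  c0 r1c2: 0 / 0 / 0
  c1 r1c2: 0 / 0 / 0
  c2 r1c2: 0 / 0 / 0
  c3 r1c2: 30 / 4 / 30
  c4 r1c2: 80 / 9 / 80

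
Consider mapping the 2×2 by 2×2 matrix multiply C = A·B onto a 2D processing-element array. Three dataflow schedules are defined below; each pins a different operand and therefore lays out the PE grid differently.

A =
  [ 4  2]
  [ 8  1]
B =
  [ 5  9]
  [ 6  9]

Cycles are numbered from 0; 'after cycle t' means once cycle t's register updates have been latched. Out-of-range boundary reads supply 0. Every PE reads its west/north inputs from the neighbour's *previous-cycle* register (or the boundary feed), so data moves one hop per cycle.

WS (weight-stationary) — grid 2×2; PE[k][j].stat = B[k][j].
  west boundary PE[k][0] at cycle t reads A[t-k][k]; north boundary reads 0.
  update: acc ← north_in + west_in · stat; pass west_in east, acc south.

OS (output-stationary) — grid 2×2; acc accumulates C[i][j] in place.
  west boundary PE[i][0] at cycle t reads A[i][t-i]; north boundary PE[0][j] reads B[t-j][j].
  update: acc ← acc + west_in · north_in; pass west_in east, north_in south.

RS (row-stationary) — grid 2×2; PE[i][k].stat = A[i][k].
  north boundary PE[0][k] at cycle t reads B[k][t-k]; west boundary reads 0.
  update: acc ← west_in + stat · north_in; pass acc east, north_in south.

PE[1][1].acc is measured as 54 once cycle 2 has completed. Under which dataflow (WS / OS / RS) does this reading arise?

— WS: 2×2; PE[1][1] trace:
  after 0 — PE[1][1] acc=0, pass-E 0, pass-S 0
  after 1 — PE[1][1] acc=0, pass-E 0, pass-S 0
  after 2 — PE[1][1] acc=54, pass-E 2, pass-S 54
— OS: 2×2; PE[1][1] trace:
  after 0 — PE[1][1] acc=0, pass-E 0, pass-S 0
  after 1 — PE[1][1] acc=0, pass-E 0, pass-S 0
  after 2 — PE[1][1] acc=72, pass-E 8, pass-S 9
— RS: 2×2; PE[1][1] trace:
  after 0 — PE[1][1] acc=0, pass-E 0, pass-S 0
  after 1 — PE[1][1] acc=0, pass-E 0, pass-S 0
  after 2 — PE[1][1] acc=46, pass-E 46, pass-S 6

dataflow = WS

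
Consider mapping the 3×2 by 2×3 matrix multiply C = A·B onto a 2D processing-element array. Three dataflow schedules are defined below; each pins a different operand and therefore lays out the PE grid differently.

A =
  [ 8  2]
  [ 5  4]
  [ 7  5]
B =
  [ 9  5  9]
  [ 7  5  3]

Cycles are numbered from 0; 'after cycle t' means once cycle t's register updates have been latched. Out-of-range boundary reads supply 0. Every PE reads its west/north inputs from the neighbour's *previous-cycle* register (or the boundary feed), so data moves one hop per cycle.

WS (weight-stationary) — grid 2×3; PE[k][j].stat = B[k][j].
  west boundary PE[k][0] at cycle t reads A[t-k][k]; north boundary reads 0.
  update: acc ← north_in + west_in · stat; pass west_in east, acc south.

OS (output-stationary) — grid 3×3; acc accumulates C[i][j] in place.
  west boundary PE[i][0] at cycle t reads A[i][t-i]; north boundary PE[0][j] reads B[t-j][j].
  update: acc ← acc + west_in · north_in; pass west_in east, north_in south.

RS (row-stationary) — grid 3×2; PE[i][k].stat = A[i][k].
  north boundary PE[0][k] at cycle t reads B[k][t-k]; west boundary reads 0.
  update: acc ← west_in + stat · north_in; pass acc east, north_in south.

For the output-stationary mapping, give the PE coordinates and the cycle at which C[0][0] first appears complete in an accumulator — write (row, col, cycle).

(row, col, cycle) = (0, 0, 1)

Under OS, C[0][0] lands at PE[0][0]:
  cycle 0: PE[0][0] → acc 72, east 8, south 9
  cycle 1: PE[0][0] → acc 86, east 2, south 7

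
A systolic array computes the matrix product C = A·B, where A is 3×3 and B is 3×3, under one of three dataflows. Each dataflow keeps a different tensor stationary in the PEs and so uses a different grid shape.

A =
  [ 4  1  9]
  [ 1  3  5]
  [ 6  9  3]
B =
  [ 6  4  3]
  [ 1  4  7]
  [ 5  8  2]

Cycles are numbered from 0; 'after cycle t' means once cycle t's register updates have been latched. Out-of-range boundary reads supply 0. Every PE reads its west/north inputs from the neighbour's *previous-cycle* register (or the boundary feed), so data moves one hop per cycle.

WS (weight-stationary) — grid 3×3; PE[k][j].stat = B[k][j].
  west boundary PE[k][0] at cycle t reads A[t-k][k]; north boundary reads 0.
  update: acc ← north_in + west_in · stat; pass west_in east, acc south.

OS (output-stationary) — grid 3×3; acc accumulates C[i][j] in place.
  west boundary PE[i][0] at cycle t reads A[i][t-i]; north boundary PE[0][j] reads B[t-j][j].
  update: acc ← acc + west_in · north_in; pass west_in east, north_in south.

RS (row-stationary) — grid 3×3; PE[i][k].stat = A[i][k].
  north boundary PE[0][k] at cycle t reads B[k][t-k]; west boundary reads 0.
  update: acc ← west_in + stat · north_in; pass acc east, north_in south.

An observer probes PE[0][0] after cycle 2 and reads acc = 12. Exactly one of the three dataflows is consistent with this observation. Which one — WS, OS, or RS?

WS [3×3] PE[0][0] across cycles:
  0: (0,0).acc=24  regs=<4,24>
  1: (0,0).acc=6  regs=<1,6>
  2: (0,0).acc=36  regs=<6,36>
OS [3×3] PE[0][0] across cycles:
  0: (0,0).acc=24  regs=<4,6>
  1: (0,0).acc=25  regs=<1,1>
  2: (0,0).acc=70  regs=<9,5>
RS [3×3] PE[0][0] across cycles:
  0: (0,0).acc=24  regs=<24,6>
  1: (0,0).acc=16  regs=<16,4>
  2: (0,0).acc=12  regs=<12,3>

dataflow = RS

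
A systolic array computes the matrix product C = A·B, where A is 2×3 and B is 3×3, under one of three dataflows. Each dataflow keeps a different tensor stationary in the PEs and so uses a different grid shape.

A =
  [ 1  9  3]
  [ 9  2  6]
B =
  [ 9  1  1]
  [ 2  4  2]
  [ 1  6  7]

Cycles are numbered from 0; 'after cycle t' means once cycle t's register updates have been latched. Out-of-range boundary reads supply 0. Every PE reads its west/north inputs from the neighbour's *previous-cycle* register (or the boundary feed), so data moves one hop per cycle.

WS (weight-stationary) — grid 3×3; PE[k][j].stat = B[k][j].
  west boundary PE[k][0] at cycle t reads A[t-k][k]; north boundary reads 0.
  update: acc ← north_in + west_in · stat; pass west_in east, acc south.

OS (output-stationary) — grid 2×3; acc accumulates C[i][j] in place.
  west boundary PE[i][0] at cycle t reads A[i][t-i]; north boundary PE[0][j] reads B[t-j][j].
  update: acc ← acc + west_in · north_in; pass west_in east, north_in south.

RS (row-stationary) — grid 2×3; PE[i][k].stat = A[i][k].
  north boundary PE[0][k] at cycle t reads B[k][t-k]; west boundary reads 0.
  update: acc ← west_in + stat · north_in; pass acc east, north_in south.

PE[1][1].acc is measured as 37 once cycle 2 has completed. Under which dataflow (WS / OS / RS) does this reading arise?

Under WS (3×3), PE[1][1]:
  0: (1,1).acc=0  regs=<0,0>
  1: (1,1).acc=0  regs=<0,0>
  2: (1,1).acc=37  regs=<9,37>
Under OS (2×3), PE[1][1]:
  0: (1,1).acc=0  regs=<0,0>
  1: (1,1).acc=0  regs=<0,0>
  2: (1,1).acc=9  regs=<9,1>
Under RS (2×3), PE[1][1]:
  0: (1,1).acc=0  regs=<0,0>
  1: (1,1).acc=0  regs=<0,0>
  2: (1,1).acc=85  regs=<85,2>

dataflow = WS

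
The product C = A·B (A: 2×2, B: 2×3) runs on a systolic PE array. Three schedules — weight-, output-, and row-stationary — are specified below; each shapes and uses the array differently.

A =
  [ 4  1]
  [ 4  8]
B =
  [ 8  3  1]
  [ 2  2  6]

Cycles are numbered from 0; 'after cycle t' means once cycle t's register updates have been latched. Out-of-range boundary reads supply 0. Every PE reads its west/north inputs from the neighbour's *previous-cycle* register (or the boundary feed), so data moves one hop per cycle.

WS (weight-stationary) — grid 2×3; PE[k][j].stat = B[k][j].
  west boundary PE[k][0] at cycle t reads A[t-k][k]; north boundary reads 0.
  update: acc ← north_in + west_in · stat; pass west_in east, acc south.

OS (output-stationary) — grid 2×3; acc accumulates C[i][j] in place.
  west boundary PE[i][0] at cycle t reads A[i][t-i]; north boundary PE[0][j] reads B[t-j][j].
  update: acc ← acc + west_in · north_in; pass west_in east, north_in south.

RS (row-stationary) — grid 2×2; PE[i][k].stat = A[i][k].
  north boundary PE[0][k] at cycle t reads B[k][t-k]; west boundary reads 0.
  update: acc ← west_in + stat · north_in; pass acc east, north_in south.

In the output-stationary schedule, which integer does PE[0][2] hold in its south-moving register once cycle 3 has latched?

register = 6

OS 2×3: PE[0][2] cycle-by-cycle (with neighbour feeds):
  t=0 PE[0][1]: acc=0 h=0 v=0
  t=0 PE[0][2]: acc=0 h=0 v=0
  t=1 PE[0][1]: acc=12 h=4 v=3
  t=1 PE[0][2]: acc=0 h=0 v=0
  t=2 PE[0][1]: acc=14 h=1 v=2
  t=2 PE[0][2]: acc=4 h=4 v=1
  t=3 PE[0][1]: acc=14 h=0 v=0
  t=3 PE[0][2]: acc=10 h=1 v=6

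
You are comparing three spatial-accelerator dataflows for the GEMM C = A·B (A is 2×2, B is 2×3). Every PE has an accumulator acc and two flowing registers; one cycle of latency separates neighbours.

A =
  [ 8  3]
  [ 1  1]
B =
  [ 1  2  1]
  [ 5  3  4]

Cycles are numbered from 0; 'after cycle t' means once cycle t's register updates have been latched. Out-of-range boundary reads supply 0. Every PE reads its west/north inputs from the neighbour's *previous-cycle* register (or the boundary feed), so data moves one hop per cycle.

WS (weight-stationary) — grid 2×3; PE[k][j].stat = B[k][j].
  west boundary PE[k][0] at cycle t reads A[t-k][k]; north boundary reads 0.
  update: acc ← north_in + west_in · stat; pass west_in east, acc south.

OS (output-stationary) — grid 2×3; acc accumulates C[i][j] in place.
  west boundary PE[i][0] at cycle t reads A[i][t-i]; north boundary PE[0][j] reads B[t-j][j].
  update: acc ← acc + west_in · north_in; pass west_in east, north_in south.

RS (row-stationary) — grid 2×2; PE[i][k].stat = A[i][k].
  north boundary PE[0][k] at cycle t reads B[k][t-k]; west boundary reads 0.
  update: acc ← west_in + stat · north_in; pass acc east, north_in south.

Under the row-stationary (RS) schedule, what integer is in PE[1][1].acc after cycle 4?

RS 2×2: PE[1][1] cycle-by-cycle (with neighbour feeds):
  [0] (0,1) acc=0 (h:0 v:0)
  [0] (1,0) acc=0 (h:0 v:0)
  [0] (1,1) acc=0 (h:0 v:0)
  [1] (0,1) acc=23 (h:23 v:5)
  [1] (1,0) acc=1 (h:1 v:1)
  [1] (1,1) acc=0 (h:0 v:0)
  [2] (0,1) acc=25 (h:25 v:3)
  [2] (1,0) acc=2 (h:2 v:2)
  [2] (1,1) acc=6 (h:6 v:5)
  [3] (0,1) acc=20 (h:20 v:4)
  [3] (1,0) acc=1 (h:1 v:1)
  [3] (1,1) acc=5 (h:5 v:3)
  [4] (0,1) acc=0 (h:0 v:0)
  [4] (1,0) acc=0 (h:0 v:0)
  [4] (1,1) acc=5 (h:5 v:4)

PE[1][1].acc = 5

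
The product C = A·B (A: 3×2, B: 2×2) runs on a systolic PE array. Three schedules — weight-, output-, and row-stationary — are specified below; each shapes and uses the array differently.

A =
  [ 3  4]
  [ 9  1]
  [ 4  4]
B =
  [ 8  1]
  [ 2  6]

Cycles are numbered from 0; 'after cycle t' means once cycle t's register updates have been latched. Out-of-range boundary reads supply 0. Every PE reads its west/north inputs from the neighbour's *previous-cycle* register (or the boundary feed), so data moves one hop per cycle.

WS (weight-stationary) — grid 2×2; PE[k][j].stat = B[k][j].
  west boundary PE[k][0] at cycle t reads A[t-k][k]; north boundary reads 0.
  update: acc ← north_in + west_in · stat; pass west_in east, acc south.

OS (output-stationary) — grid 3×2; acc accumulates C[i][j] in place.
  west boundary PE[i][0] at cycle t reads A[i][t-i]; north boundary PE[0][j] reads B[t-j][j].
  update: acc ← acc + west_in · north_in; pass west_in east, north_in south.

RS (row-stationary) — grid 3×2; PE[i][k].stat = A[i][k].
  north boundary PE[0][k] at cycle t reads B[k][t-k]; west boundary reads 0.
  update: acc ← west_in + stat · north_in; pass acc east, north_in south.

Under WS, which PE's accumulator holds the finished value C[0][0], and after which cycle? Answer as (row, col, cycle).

WS: C[0][0] accumulates in PE[1][0]:
  after 0 — PE[1][0] acc=0, pass-E 0, pass-S 0
  after 1 — PE[1][0] acc=32, pass-E 4, pass-S 32

(row, col, cycle) = (1, 0, 1)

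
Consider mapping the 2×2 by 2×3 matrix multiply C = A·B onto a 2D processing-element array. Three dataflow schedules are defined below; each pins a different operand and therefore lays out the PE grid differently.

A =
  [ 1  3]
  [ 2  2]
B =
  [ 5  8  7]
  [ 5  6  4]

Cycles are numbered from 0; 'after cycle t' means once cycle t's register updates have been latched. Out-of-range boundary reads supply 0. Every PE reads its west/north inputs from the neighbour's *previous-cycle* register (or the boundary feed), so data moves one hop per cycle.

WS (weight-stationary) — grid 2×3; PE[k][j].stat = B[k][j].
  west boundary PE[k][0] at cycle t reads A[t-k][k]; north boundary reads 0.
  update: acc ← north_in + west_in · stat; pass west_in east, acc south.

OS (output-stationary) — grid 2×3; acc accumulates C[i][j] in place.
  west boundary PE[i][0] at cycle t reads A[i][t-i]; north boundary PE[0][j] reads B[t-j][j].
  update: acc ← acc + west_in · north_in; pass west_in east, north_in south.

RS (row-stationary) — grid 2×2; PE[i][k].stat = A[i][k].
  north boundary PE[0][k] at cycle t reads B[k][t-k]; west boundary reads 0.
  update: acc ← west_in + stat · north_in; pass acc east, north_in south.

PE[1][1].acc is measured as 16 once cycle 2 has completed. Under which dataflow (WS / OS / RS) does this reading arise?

dataflow = OS

Under WS (2×3), PE[1][1]:
  step 0 · PE1,1: acc=0; fwd→0 fwd↓0
  step 1 · PE1,1: acc=0; fwd→0 fwd↓0
  step 2 · PE1,1: acc=26; fwd→3 fwd↓26
Under OS (2×3), PE[1][1]:
  step 0 · PE1,1: acc=0; fwd→0 fwd↓0
  step 1 · PE1,1: acc=0; fwd→0 fwd↓0
  step 2 · PE1,1: acc=16; fwd→2 fwd↓8
Under RS (2×2), PE[1][1]:
  step 0 · PE1,1: acc=0; fwd→0 fwd↓0
  step 1 · PE1,1: acc=0; fwd→0 fwd↓0
  step 2 · PE1,1: acc=20; fwd→20 fwd↓5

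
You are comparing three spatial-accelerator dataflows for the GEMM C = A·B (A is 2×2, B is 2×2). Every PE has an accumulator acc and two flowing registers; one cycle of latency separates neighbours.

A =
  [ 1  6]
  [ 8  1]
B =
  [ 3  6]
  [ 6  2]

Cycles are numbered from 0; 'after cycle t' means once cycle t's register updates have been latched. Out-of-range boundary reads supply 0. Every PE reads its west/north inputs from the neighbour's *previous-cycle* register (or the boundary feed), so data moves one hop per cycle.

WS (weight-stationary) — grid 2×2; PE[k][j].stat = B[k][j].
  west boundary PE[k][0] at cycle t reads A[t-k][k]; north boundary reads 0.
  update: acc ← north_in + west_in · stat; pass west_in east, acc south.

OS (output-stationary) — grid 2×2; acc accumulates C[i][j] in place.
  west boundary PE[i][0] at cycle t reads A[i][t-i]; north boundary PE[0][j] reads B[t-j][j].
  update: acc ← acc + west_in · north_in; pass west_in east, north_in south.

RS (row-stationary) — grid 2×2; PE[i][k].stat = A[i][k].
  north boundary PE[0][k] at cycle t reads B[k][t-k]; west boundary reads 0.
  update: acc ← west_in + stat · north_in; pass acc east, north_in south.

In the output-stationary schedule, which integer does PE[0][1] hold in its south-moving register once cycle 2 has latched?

OS (2×2). Following PE[0][1] plus its west/north inputs:
  @0  [0,0]  acc 3  |  →1  ↓3
  @0  [0,1]  acc 0  |  →0  ↓0
  @1  [0,0]  acc 39  |  →6  ↓6
  @1  [0,1]  acc 6  |  →1  ↓6
  @2  [0,0]  acc 39  |  →0  ↓0
  @2  [0,1]  acc 18  |  →6  ↓2

register = 2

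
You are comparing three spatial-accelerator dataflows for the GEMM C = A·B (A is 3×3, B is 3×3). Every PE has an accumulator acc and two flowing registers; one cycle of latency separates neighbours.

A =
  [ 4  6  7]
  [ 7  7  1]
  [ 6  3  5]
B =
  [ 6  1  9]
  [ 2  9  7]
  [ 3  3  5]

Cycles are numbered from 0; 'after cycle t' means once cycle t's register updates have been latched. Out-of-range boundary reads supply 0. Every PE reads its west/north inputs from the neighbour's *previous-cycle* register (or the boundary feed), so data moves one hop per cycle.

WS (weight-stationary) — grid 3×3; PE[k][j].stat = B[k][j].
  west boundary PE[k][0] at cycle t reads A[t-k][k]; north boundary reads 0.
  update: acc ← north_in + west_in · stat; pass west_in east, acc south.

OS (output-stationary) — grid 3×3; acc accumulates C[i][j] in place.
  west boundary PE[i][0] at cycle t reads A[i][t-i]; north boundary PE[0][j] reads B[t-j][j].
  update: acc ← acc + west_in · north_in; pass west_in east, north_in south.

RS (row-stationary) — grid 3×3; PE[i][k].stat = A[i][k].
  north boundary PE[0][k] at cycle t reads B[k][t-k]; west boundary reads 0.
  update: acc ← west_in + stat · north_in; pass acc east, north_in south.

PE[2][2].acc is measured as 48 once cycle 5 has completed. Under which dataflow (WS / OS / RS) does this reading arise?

WS [3×3] PE[2][2] across cycles:
  c0 r2c2: 0 / 0 / 0
  c1 r2c2: 0 / 0 / 0
  c2 r2c2: 0 / 0 / 0
  c3 r2c2: 0 / 0 / 0
  c4 r2c2: 113 / 7 / 113
  c5 r2c2: 117 / 1 / 117
OS [3×3] PE[2][2] across cycles:
  c0 r2c2: 0 / 0 / 0
  c1 r2c2: 0 / 0 / 0
  c2 r2c2: 0 / 0 / 0
  c3 r2c2: 0 / 0 / 0
  c4 r2c2: 54 / 6 / 9
  c5 r2c2: 75 / 3 / 7
RS [3×3] PE[2][2] across cycles:
  c0 r2c2: 0 / 0 / 0
  c1 r2c2: 0 / 0 / 0
  c2 r2c2: 0 / 0 / 0
  c3 r2c2: 0 / 0 / 0
  c4 r2c2: 57 / 57 / 3
  c5 r2c2: 48 / 48 / 3

dataflow = RS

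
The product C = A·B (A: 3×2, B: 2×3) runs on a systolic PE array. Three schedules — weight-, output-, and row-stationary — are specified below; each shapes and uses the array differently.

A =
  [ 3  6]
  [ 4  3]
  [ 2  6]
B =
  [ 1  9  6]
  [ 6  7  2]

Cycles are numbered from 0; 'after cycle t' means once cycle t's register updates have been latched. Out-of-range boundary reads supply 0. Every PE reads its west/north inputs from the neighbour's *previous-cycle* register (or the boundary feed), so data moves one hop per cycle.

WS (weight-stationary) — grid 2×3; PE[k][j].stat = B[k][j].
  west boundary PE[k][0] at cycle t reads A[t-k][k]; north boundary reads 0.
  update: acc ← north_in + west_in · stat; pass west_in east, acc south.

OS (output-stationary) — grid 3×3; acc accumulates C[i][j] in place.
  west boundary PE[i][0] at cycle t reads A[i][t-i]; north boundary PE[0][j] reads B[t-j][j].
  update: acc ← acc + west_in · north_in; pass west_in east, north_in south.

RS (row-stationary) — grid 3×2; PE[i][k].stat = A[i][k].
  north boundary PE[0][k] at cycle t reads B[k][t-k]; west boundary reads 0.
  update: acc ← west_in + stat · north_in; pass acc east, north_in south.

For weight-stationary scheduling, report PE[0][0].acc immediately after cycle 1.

PE[0][0].acc = 4

WS 2×3: PE[0][0] cycle-by-cycle (with neighbour feeds):
  0: (0,0).acc=3  regs=<3,3>
  1: (0,0).acc=4  regs=<4,4>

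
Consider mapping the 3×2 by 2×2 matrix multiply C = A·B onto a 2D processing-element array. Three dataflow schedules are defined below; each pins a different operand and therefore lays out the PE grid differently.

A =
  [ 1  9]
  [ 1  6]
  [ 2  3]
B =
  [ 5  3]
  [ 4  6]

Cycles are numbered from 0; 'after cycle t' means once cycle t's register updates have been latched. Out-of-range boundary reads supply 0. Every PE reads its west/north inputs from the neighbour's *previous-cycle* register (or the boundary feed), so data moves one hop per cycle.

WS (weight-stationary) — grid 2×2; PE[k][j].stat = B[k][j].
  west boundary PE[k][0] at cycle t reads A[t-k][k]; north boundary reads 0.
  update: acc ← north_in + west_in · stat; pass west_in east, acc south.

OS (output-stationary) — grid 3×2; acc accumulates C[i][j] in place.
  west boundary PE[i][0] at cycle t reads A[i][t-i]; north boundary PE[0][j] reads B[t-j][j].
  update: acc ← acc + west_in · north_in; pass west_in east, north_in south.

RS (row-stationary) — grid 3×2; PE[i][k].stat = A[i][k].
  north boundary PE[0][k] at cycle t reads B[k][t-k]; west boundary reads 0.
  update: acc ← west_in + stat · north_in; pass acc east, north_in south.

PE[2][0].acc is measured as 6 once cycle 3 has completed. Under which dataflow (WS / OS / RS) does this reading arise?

— WS: 2×2 array has no PE[2][0].
OS (3×2 grid), PE[2][0]:
  t=0 PE[2][0]: acc=0 h=0 v=0
  t=1 PE[2][0]: acc=0 h=0 v=0
  t=2 PE[2][0]: acc=10 h=2 v=5
  t=3 PE[2][0]: acc=22 h=3 v=4
RS (3×2 grid), PE[2][0]:
  t=0 PE[2][0]: acc=0 h=0 v=0
  t=1 PE[2][0]: acc=0 h=0 v=0
  t=2 PE[2][0]: acc=10 h=10 v=5
  t=3 PE[2][0]: acc=6 h=6 v=3

dataflow = RS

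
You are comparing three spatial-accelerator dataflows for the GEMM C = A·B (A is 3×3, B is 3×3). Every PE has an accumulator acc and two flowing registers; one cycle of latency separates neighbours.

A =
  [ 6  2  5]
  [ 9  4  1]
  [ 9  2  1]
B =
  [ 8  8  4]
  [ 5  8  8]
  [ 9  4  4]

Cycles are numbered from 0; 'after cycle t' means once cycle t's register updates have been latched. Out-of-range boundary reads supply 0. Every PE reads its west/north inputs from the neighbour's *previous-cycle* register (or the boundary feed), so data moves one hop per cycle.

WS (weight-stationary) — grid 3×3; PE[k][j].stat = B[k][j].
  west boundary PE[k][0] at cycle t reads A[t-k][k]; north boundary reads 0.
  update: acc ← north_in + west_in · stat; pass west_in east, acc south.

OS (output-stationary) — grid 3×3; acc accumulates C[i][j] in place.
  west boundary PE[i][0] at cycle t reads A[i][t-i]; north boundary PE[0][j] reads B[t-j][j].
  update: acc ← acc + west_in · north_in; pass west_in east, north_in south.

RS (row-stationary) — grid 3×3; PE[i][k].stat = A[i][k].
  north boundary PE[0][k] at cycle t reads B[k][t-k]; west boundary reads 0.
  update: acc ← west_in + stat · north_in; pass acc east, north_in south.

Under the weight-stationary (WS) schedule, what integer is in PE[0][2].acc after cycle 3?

PE[0][2].acc = 36

Tracing WS — 3×3 array, target PE[0][2]:
  @0  [0,1]  acc 0  |  →0  ↓0
  @0  [0,2]  acc 0  |  →0  ↓0
  @1  [0,1]  acc 48  |  →6  ↓48
  @1  [0,2]  acc 0  |  →0  ↓0
  @2  [0,1]  acc 72  |  →9  ↓72
  @2  [0,2]  acc 24  |  →6  ↓24
  @3  [0,1]  acc 72  |  →9  ↓72
  @3  [0,2]  acc 36  |  →9  ↓36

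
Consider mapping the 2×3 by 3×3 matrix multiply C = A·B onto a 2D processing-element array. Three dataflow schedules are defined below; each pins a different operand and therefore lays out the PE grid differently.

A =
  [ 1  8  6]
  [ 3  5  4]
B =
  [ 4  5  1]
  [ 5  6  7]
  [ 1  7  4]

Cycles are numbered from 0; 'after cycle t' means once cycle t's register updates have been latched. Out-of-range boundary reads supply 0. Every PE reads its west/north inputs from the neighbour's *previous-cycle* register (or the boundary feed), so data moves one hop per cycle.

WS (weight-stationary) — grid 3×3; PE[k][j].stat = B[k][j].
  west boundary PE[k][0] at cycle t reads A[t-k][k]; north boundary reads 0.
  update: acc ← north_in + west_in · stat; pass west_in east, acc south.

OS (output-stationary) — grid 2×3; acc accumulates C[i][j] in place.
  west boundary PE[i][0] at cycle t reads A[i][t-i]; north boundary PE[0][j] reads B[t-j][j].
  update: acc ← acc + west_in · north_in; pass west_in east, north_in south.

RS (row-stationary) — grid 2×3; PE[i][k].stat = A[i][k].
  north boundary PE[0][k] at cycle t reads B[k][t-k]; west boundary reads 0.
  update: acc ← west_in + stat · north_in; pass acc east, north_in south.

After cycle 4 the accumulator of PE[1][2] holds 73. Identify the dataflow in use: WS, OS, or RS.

— WS: 3×3; PE[1][2] trace:
  [0] (1,2) acc=0 (h:0 v:0)
  [1] (1,2) acc=0 (h:0 v:0)
  [2] (1,2) acc=0 (h:0 v:0)
  [3] (1,2) acc=57 (h:8 v:57)
  [4] (1,2) acc=38 (h:5 v:38)
— OS: 2×3; PE[1][2] trace:
  [0] (1,2) acc=0 (h:0 v:0)
  [1] (1,2) acc=0 (h:0 v:0)
  [2] (1,2) acc=0 (h:0 v:0)
  [3] (1,2) acc=3 (h:3 v:1)
  [4] (1,2) acc=38 (h:5 v:7)
— RS: 2×3; PE[1][2] trace:
  [0] (1,2) acc=0 (h:0 v:0)
  [1] (1,2) acc=0 (h:0 v:0)
  [2] (1,2) acc=0 (h:0 v:0)
  [3] (1,2) acc=41 (h:41 v:1)
  [4] (1,2) acc=73 (h:73 v:7)

dataflow = RS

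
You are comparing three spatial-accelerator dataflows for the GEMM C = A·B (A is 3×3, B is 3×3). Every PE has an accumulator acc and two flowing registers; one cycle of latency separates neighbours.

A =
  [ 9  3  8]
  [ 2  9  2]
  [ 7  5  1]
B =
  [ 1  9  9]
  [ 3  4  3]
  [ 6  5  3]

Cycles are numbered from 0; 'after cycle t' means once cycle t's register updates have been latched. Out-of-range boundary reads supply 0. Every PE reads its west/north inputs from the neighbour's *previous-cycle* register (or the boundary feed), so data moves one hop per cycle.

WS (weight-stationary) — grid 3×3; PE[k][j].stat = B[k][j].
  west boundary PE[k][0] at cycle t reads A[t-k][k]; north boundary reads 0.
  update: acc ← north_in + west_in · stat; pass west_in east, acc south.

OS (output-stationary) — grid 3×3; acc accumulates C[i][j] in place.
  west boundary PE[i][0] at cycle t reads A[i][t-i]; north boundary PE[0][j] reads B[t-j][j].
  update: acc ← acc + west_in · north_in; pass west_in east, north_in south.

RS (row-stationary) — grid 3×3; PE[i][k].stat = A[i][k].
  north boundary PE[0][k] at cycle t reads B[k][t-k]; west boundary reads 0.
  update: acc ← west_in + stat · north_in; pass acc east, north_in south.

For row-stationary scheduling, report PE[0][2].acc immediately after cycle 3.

PE[0][2].acc = 133

RS 3×3: PE[0][2] cycle-by-cycle (with neighbour feeds):
  cycle 0: PE[0][1] → acc 0, east 0, south 0
  cycle 0: PE[0][2] → acc 0, east 0, south 0
  cycle 1: PE[0][1] → acc 18, east 18, south 3
  cycle 1: PE[0][2] → acc 0, east 0, south 0
  cycle 2: PE[0][1] → acc 93, east 93, south 4
  cycle 2: PE[0][2] → acc 66, east 66, south 6
  cycle 3: PE[0][1] → acc 90, east 90, south 3
  cycle 3: PE[0][2] → acc 133, east 133, south 5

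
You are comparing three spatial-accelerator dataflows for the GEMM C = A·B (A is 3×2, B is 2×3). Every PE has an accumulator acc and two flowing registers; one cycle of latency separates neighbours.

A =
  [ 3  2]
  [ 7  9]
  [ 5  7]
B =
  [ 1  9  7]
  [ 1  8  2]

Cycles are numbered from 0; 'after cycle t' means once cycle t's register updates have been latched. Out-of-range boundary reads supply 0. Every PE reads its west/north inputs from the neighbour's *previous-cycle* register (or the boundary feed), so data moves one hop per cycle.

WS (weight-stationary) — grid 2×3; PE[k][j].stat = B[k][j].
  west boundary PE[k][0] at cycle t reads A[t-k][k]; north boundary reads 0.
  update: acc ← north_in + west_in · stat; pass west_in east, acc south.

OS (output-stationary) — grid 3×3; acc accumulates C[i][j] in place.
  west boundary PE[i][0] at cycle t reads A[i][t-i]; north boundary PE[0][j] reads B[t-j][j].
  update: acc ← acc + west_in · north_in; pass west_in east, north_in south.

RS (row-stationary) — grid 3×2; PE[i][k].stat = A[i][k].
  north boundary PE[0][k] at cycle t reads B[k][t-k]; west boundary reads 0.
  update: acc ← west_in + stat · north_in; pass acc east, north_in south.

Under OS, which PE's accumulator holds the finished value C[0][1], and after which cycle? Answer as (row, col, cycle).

(row, col, cycle) = (0, 1, 2)

Under OS, C[0][1] lands at PE[0][1]:
  cycle 0: PE[0][1] → acc 0, east 0, south 0
  cycle 1: PE[0][1] → acc 27, east 3, south 9
  cycle 2: PE[0][1] → acc 43, east 2, south 8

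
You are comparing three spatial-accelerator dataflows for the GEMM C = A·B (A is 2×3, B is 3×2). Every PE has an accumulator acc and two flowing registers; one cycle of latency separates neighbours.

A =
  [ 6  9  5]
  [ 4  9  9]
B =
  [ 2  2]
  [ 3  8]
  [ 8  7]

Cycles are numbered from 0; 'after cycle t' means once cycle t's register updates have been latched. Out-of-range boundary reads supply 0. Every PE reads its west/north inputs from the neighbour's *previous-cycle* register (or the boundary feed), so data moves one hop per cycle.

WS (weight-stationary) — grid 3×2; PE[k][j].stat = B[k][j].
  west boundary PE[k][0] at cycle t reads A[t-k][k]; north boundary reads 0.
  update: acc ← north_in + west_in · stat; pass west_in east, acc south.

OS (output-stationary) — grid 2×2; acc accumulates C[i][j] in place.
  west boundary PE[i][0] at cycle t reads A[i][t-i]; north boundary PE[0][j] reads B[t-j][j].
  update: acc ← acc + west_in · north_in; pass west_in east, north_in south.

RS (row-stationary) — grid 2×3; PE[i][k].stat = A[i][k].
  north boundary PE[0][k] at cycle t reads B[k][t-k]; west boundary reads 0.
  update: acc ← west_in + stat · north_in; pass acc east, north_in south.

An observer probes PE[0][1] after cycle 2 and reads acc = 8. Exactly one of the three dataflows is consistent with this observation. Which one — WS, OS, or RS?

— WS: 3×2; PE[0][1] trace:
  cycle 0: PE[0][1] → acc 0, east 0, south 0
  cycle 1: PE[0][1] → acc 12, east 6, south 12
  cycle 2: PE[0][1] → acc 8, east 4, south 8
— OS: 2×2; PE[0][1] trace:
  cycle 0: PE[0][1] → acc 0, east 0, south 0
  cycle 1: PE[0][1] → acc 12, east 6, south 2
  cycle 2: PE[0][1] → acc 84, east 9, south 8
— RS: 2×3; PE[0][1] trace:
  cycle 0: PE[0][1] → acc 0, east 0, south 0
  cycle 1: PE[0][1] → acc 39, east 39, south 3
  cycle 2: PE[0][1] → acc 84, east 84, south 8

dataflow = WS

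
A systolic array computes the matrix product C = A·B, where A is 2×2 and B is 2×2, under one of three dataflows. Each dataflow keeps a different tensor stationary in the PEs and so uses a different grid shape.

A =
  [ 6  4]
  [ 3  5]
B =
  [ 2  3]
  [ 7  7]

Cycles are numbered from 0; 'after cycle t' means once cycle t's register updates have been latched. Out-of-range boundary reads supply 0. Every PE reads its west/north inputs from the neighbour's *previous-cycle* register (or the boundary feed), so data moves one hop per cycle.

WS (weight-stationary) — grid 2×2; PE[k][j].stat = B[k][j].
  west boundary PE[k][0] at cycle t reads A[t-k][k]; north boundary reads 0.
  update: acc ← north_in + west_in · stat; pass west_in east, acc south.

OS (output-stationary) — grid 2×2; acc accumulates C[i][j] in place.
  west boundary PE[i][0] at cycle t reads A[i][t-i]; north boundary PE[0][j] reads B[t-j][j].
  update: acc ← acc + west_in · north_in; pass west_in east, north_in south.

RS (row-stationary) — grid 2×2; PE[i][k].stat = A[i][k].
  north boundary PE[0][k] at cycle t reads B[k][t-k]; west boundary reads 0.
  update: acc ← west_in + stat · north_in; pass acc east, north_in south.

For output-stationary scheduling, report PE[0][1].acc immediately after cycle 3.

OS on a 2×2 grid — tracing PE[0][1] and its feeders:
  t=0 PE[0][0]: acc=12 h=6 v=2
  t=0 PE[0][1]: acc=0 h=0 v=0
  t=1 PE[0][0]: acc=40 h=4 v=7
  t=1 PE[0][1]: acc=18 h=6 v=3
  t=2 PE[0][0]: acc=40 h=0 v=0
  t=2 PE[0][1]: acc=46 h=4 v=7
  t=3 PE[0][0]: acc=40 h=0 v=0
  t=3 PE[0][1]: acc=46 h=0 v=0

PE[0][1].acc = 46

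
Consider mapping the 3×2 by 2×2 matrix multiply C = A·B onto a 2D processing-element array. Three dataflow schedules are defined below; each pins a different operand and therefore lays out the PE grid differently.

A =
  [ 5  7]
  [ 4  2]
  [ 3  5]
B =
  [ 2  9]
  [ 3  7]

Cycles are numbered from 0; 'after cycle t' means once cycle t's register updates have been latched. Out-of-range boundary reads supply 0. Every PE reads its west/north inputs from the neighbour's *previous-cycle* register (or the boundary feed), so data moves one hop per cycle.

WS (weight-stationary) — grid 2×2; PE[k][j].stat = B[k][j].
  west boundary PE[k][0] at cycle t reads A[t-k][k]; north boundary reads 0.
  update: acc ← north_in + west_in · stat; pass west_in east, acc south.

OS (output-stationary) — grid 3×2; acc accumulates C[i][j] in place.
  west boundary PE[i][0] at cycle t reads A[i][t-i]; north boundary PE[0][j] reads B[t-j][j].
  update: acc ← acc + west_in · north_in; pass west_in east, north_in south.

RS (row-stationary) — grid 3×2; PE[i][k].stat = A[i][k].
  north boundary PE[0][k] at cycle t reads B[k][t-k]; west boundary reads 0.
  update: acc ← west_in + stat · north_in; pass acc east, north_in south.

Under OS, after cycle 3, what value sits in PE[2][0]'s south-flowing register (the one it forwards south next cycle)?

OS on a 3×2 grid — tracing PE[2][0] and its feeders:
  @0  [1,0]  acc 0  |  →0  ↓0
  @0  [2,0]  acc 0  |  →0  ↓0
  @1  [1,0]  acc 8  |  →4  ↓2
  @1  [2,0]  acc 0  |  →0  ↓0
  @2  [1,0]  acc 14  |  →2  ↓3
  @2  [2,0]  acc 6  |  →3  ↓2
  @3  [1,0]  acc 14  |  →0  ↓0
  @3  [2,0]  acc 21  |  →5  ↓3

register = 3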